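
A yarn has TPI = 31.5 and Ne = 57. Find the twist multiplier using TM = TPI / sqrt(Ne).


Formula: TM = TPI / sqrt(Ne)
Step 1: sqrt(Ne) = sqrt(57) = 7.5498
Step 2: TM = 31.5 / 7.5498 = 4.17

4.17 TM


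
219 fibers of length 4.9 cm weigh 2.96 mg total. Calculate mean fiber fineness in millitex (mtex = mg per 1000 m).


Formula: fineness (mtex) = mass (mg) / total length (km) = (mass_mg / total_length_m) * 1000
Step 1: Convert fiber length: 4.9 cm = 0.049 m
Step 2: Total fiber length = 219 * 0.049 = 10.731 m
Step 3: Linear density = 2.96 mg / 10.731 m = 0.2758 mg/m
Step 4: fineness = 0.2758 * 1000 = 275.8 mtex

275.8 mtex


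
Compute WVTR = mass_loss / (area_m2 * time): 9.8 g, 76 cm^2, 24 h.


Formula: WVTR = mass_loss / (area * time)
Step 1: Convert area: 76 cm^2 = 0.0076 m^2
Step 2: WVTR = 9.8 g / (0.0076 m^2 * 24 h)
Step 3: WVTR = 9.8 / 0.1824 = 53.7 g/m^2/h

53.7 g/m^2/h


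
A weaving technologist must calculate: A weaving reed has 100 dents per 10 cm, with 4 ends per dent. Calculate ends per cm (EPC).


Formula: EPC = (dents per 10 cm * ends per dent) / 10
Step 1: Total ends per 10 cm = 100 * 4 = 400
Step 2: EPC = 400 / 10 = 40.0 ends/cm

40.0 ends/cm


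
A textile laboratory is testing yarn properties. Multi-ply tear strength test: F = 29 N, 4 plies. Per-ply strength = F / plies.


Formula: Per-ply strength = Total force / Number of plies
Per-ply = 29 N / 4
Per-ply = 7.25 N

7.25 N


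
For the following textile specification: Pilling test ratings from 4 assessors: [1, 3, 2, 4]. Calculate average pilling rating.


Formula: Mean = sum / count
Sum = 1 + 3 + 2 + 4 = 10
Mean = 10 / 4 = 2.5

2.5


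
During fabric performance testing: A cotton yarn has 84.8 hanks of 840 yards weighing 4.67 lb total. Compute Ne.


Formula: Ne = hanks / mass_lb
Substituting: Ne = 84.8 / 4.67
Ne = 18.2

18.2 Ne


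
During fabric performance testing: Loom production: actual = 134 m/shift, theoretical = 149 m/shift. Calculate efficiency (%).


Formula: Efficiency% = (Actual output / Theoretical output) * 100
Efficiency% = (134 / 149) * 100
Efficiency% = 0.899329 * 100 = 89.9329% ≈ 89.9%

89.9%


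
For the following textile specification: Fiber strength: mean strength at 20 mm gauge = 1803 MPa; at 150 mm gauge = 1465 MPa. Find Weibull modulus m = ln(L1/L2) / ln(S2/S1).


Formula: m = ln(L1/L2) / ln(S2/S1)
Step 1: ln(L1/L2) = ln(20/150) = -2.01490
Step 2: S2/S1 = 1465/1803 = 0.81253
Step 3: ln(S2/S1) = ln(0.81253) = -0.20760
Step 4: m = -2.01490 / -0.20760 = 9.71

9.71 (Weibull m)


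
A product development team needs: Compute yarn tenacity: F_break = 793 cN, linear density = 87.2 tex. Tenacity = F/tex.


Formula: Tenacity = Breaking force / Linear density
Tenacity = 793 cN / 87.2 tex
Tenacity = 9.09 cN/tex

9.09 cN/tex


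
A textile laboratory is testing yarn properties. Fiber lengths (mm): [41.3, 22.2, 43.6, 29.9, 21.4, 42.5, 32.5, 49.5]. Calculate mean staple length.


Formula: Mean = sum of lengths / count
Sum = 41.3 + 22.2 + 43.6 + 29.9 + 21.4 + 42.5 + 32.5 + 49.5
Sum = 282.9 mm
Mean = 282.9 / 8 = 35.36 mm

35.36 mm


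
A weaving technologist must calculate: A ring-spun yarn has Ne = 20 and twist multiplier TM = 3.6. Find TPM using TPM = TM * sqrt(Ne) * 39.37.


Formula: TPM = TM * sqrt(Ne) * 39.37
Step 1: sqrt(Ne) = sqrt(20) = 4.4721
Step 2: TM * sqrt(Ne) = 3.6 * 4.4721 = 16.0996
Step 3: TPM = 16.0996 * 39.37 = 634 twists/m

634 twists/m


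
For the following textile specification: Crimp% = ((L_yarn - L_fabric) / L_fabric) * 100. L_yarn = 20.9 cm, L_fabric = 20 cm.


Formula: Crimp% = ((L_yarn - L_fabric) / L_fabric) * 100
Step 1: Extension = 20.9 - 20 = 0.9 cm
Step 2: Crimp% = (0.9 / 20) * 100
Step 3: Crimp% = 0.045 * 100 = 4.5%

4.5%


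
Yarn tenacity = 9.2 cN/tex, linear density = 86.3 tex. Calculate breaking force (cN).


Formula: Breaking force = Tenacity * Linear density
F = 9.2 cN/tex * 86.3 tex
F = 793.96 cN

793.96 cN


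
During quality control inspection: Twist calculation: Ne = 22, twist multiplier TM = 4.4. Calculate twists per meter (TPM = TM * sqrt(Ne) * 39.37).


Formula: TPM = TM * sqrt(Ne) * 39.37
Step 1: sqrt(Ne) = sqrt(22) = 4.6904
Step 2: TM * sqrt(Ne) = 4.4 * 4.6904 = 20.6378
Step 3: TPM = 20.6378 * 39.37 = 813 twists/m

813 twists/m


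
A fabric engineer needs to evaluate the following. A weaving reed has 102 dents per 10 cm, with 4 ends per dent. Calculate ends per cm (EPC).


Formula: EPC = (dents per 10 cm * ends per dent) / 10
Step 1: Total ends per 10 cm = 102 * 4 = 408
Step 2: EPC = 408 / 10 = 40.8 ends/cm

40.8 ends/cm


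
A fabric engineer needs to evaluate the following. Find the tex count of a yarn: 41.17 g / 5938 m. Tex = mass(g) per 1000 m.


Formula: Tex = (mass_g / length_m) * 1000
Substituting: Tex = (41.17 / 5938) * 1000
Intermediate: 41.17 / 5938 = 0.00693331 g/m
Tex = 0.00693331 * 1000 = 6.93 tex

6.93 tex


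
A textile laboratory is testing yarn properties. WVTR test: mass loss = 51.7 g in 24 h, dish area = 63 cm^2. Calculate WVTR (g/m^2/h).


Formula: WVTR = mass_loss / (area * time)
Step 1: Convert area: 63 cm^2 = 0.0063 m^2
Step 2: WVTR = 51.7 g / (0.0063 m^2 * 24 h)
Step 3: WVTR = 51.7 / 0.1512 = 341.9 g/m^2/h

341.9 g/m^2/h


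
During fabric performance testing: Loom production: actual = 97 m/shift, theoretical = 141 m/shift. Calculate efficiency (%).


Formula: Efficiency% = (Actual output / Theoretical output) * 100
Efficiency% = (97 / 141) * 100
Efficiency% = 0.687943 * 100 = 68.7943% ≈ 68.8%

68.8%


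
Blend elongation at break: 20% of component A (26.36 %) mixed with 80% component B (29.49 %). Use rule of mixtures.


Formula: Blend property = (fraction_A * property_A) + (fraction_B * property_B)
Step 1: Contribution A = 20/100 * 26.36 % = 5.272 %
Step 2: Contribution B = 80/100 * 29.49 % = 23.592 %
Step 3: Blend elongation at break = 5.272 + 23.592 = 28.864 %

28.864 %


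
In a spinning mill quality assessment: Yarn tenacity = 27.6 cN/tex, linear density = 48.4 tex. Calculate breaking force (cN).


Formula: Breaking force = Tenacity * Linear density
F = 27.6 cN/tex * 48.4 tex
F = 1335.84 cN

1335.84 cN


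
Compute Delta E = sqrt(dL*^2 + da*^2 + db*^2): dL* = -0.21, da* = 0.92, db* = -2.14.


Formula: Delta E = sqrt(dL*^2 + da*^2 + db*^2)
Step 1: dL*^2 = (-0.21)^2 = 0.0441
Step 2: da*^2 = 0.92^2 = 0.8464
Step 3: db*^2 = (-2.14)^2 = 4.5796
Step 4: Sum = 0.0441 + 0.8464 + 4.5796 = 5.4701
Step 5: Delta E = sqrt(5.4701) = 2.34

2.34 Delta E


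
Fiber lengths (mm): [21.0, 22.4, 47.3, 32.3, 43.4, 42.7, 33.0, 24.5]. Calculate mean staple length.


Formula: Mean = sum of lengths / count
Sum = 21.0 + 22.4 + 47.3 + 32.3 + 43.4 + 42.7 + 33.0 + 24.5
Sum = 266.6 mm
Mean = 266.6 / 8 = 33.33 mm

33.33 mm


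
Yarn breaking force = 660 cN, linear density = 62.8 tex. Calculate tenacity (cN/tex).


Formula: Tenacity = Breaking force / Linear density
Tenacity = 660 cN / 62.8 tex
Tenacity = 10.51 cN/tex

10.51 cN/tex


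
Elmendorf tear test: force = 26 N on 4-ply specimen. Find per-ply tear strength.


Formula: Per-ply strength = Total force / Number of plies
Per-ply = 26 N / 4
Per-ply = 6.5 N

6.5 N


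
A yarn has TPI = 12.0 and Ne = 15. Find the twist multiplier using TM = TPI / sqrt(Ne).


Formula: TM = TPI / sqrt(Ne)
Step 1: sqrt(Ne) = sqrt(15) = 3.873
Step 2: TM = 12.0 / 3.873 = 3.10

3.10 TM


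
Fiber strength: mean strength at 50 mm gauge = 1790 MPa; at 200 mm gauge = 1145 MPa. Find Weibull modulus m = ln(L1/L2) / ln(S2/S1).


Formula: m = ln(L1/L2) / ln(S2/S1)
Step 1: ln(L1/L2) = ln(50/200) = -1.38629
Step 2: S2/S1 = 1145/1790 = 0.63966
Step 3: ln(S2/S1) = ln(0.63966) = -0.44682
Step 4: m = -1.38629 / -0.44682 = 3.10

3.10 (Weibull m)


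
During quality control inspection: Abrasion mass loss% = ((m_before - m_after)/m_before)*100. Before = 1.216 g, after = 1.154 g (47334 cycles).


Formula: Mass loss% = ((m_before - m_after) / m_before) * 100
Step 1: Mass loss = 1.216 - 1.154 = 0.062 g
Step 2: Ratio = 0.062 / 1.216 = 0.0509868
Step 3: Mass loss% = 0.0509868 * 100 = 5.09868% ≈ 5.10%

5.10%


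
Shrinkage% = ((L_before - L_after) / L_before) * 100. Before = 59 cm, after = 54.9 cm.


Formula: Shrinkage% = ((L_before - L_after) / L_before) * 100
Step 1: Shrinkage = 59 - 54.9 = 4.1 cm
Step 2: Shrinkage% = (4.1 / 59) * 100
Step 3: Shrinkage% = 0.069492 * 100 = 6.9492% ≈ 6.9%

6.9%


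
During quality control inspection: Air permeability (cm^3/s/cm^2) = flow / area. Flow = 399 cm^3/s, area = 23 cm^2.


Formula: Air Permeability = Airflow / Test Area
AP = 399 cm^3/s / 23 cm^2
AP = 17.3 cm^3/s/cm^2

17.3 cm^3/s/cm^2


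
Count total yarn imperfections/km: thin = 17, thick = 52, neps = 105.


Formula: Total = thin places + thick places + neps
Total = 17 + 52 + 105
Total = 174 imperfections/km

174 imperfections/km


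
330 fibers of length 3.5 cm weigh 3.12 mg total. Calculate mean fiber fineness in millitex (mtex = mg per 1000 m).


Formula: fineness (mtex) = mass (mg) / total length (km) = (mass_mg / total_length_m) * 1000
Step 1: Convert fiber length: 3.5 cm = 0.035 m
Step 2: Total fiber length = 330 * 0.035 = 11.55 m
Step 3: Linear density = 3.12 mg / 11.55 m = 0.2701 mg/m
Step 4: fineness = 0.2701 * 1000 = 270.1 mtex

270.1 mtex


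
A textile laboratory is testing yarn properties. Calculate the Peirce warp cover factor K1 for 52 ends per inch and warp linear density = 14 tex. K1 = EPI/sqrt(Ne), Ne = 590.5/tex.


Formula: K1 = EPI / sqrt(Ne), with Ne = 590.5 / tex_warp
Step 1: Ne = 590.5 / 14 = 42.179
Step 2: sqrt(Ne) = sqrt(42.179) = 6.4945
Step 3: K1 = 52 / 6.4945 = 8.0

8.0


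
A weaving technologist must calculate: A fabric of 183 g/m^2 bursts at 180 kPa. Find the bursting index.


Formula: Bursting Index = Bursting Strength / Fabric GSM
BI = 180 kPa / 183 g/m^2
BI = 0.984 kPa/(g/m^2)

0.984 kPa/(g/m^2)


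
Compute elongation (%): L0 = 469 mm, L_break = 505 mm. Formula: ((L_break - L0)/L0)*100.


Formula: Elongation (%) = ((L_break - L0) / L0) * 100
Step 1: Extension = 505 - 469 = 36 mm
Step 2: Elongation = (36 / 469) * 100
Step 3: Elongation = 0.076759 * 100 = 7.6759% ≈ 7.7%

7.7%


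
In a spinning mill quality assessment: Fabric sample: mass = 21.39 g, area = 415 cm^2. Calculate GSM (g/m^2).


Formula: GSM = mass_g / area_m2
Step 1: Convert area: 415 cm^2 = 415 / 10000 = 0.0415 m^2
Step 2: GSM = 21.39 g / 0.0415 m^2 = 515.4 g/m^2

515.4 g/m^2


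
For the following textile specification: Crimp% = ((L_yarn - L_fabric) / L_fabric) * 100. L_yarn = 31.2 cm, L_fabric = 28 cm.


Formula: Crimp% = ((L_yarn - L_fabric) / L_fabric) * 100
Step 1: Extension = 31.2 - 28 = 3.2 cm
Step 2: Crimp% = (3.2 / 28) * 100
Step 3: Crimp% = 0.114286 * 100 = 11.4286% ≈ 11.4%

11.4%


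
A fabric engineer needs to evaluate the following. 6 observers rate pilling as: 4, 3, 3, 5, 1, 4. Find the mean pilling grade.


Formula: Mean = sum / count
Sum = 4 + 3 + 3 + 5 + 1 + 4 = 20
Mean = 20 / 6 = 3.3

3.3


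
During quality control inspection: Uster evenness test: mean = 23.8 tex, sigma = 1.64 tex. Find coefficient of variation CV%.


Formula: CV% = (standard deviation / mean) * 100
Step 1: Ratio = 1.64 / 23.8 = 0.068908
Step 2: CV% = 0.068908 * 100 = 6.8908% ≈ 6.9%

6.9%


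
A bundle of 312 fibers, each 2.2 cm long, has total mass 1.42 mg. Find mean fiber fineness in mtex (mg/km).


Formula: fineness (mtex) = mass (mg) / total length (km) = (mass_mg / total_length_m) * 1000
Step 1: Convert fiber length: 2.2 cm = 0.022 m
Step 2: Total fiber length = 312 * 0.022 = 6.864 m
Step 3: Linear density = 1.42 mg / 6.864 m = 0.2069 mg/m
Step 4: fineness = 0.2069 * 1000 = 206.9 mtex

206.9 mtex


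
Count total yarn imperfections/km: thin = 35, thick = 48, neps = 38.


Formula: Total = thin places + thick places + neps
Total = 35 + 48 + 38
Total = 121 imperfections/km

121 imperfections/km


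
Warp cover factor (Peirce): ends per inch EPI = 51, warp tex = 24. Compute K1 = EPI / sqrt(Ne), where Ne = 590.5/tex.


Formula: K1 = EPI / sqrt(Ne), with Ne = 590.5 / tex_warp
Step 1: Ne = 590.5 / 24 = 24.604
Step 2: sqrt(Ne) = sqrt(24.604) = 4.9602
Step 3: K1 = 51 / 4.9602 = 10.3

10.3


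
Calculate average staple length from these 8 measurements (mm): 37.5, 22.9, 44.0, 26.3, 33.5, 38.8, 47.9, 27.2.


Formula: Mean = sum of lengths / count
Sum = 37.5 + 22.9 + 44.0 + 26.3 + 33.5 + 38.8 + 47.9 + 27.2
Sum = 278.1 mm
Mean = 278.1 / 8 = 34.76 mm

34.76 mm


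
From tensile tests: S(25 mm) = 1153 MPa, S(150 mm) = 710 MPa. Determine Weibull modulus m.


Formula: m = ln(L1/L2) / ln(S2/S1)
Step 1: ln(L1/L2) = ln(25/150) = -1.79176
Step 2: S2/S1 = 710/1153 = 0.61578
Step 3: ln(S2/S1) = ln(0.61578) = -0.48487
Step 4: m = -1.79176 / -0.48487 = 3.70

3.70 (Weibull m)


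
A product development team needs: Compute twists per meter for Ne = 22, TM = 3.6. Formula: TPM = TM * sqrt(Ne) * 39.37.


Formula: TPM = TM * sqrt(Ne) * 39.37
Step 1: sqrt(Ne) = sqrt(22) = 4.6904
Step 2: TM * sqrt(Ne) = 3.6 * 4.6904 = 16.8854
Step 3: TPM = 16.8854 * 39.37 = 665 twists/m

665 twists/m


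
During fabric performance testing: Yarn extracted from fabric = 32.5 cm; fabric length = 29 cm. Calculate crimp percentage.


Formula: Crimp% = ((L_yarn - L_fabric) / L_fabric) * 100
Step 1: Extension = 32.5 - 29 = 3.5 cm
Step 2: Crimp% = (3.5 / 29) * 100
Step 3: Crimp% = 0.12069 * 100 = 12.069% ≈ 12.1%

12.1%


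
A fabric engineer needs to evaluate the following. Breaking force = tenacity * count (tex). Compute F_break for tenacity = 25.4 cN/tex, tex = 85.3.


Formula: Breaking force = Tenacity * Linear density
F = 25.4 cN/tex * 85.3 tex
F = 2166.62 cN

2166.62 cN


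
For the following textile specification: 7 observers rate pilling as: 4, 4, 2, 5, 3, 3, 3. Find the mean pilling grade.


Formula: Mean = sum / count
Sum = 4 + 4 + 2 + 5 + 3 + 3 + 3 = 24
Mean = 24 / 7 = 3.4

3.4


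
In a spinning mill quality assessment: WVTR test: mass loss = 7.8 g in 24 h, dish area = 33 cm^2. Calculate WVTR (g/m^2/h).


Formula: WVTR = mass_loss / (area * time)
Step 1: Convert area: 33 cm^2 = 0.0033 m^2
Step 2: WVTR = 7.8 g / (0.0033 m^2 * 24 h)
Step 3: WVTR = 7.8 / 0.0792 = 98.5 g/m^2/h

98.5 g/m^2/h


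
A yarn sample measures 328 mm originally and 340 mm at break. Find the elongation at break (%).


Formula: Elongation (%) = ((L_break - L0) / L0) * 100
Step 1: Extension = 340 - 328 = 12 mm
Step 2: Elongation = (12 / 328) * 100
Step 3: Elongation = 0.036585 * 100 = 3.6585% ≈ 3.7%

3.7%


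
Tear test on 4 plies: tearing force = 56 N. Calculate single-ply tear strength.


Formula: Per-ply strength = Total force / Number of plies
Per-ply = 56 N / 4
Per-ply = 14 N

14 N


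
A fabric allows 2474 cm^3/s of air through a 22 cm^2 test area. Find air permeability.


Formula: Air Permeability = Airflow / Test Area
AP = 2474 cm^3/s / 22 cm^2
AP = 112.5 cm^3/s/cm^2

112.5 cm^3/s/cm^2


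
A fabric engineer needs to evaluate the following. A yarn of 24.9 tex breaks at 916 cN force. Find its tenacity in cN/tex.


Formula: Tenacity = Breaking force / Linear density
Tenacity = 916 cN / 24.9 tex
Tenacity = 36.79 cN/tex

36.79 cN/tex


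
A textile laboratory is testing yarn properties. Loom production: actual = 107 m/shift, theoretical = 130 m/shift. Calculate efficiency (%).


Formula: Efficiency% = (Actual output / Theoretical output) * 100
Efficiency% = (107 / 130) * 100
Efficiency% = 0.823077 * 100 = 82.3077% ≈ 82.3%

82.3%


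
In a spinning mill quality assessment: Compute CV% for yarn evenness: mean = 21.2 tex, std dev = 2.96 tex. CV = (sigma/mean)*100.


Formula: CV% = (standard deviation / mean) * 100
Step 1: Ratio = 2.96 / 21.2 = 0.139623
Step 2: CV% = 0.139623 * 100 = 13.9623% ≈ 14.0%

14.0%


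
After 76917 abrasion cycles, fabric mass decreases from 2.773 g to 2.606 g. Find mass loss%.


Formula: Mass loss% = ((m_before - m_after) / m_before) * 100
Step 1: Mass loss = 2.773 - 2.606 = 0.167 g
Step 2: Ratio = 0.167 / 2.773 = 0.0602236
Step 3: Mass loss% = 0.0602236 * 100 = 6.02236% ≈ 6.02%

6.02%


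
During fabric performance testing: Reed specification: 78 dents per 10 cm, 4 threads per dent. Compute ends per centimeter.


Formula: EPC = (dents per 10 cm * ends per dent) / 10
Step 1: Total ends per 10 cm = 78 * 4 = 312
Step 2: EPC = 312 / 10 = 31.2 ends/cm

31.2 ends/cm


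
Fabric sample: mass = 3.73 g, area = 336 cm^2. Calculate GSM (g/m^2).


Formula: GSM = mass_g / area_m2
Step 1: Convert area: 336 cm^2 = 336 / 10000 = 0.0336 m^2
Step 2: GSM = 3.73 g / 0.0336 m^2 = 111.0 g/m^2

111.0 g/m^2


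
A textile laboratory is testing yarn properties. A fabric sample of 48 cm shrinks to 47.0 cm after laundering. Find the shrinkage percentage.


Formula: Shrinkage% = ((L_before - L_after) / L_before) * 100
Step 1: Shrinkage = 48 - 47.0 = 1.0 cm
Step 2: Shrinkage% = (1.0 / 48) * 100
Step 3: Shrinkage% = 0.020833 * 100 = 2.0833% ≈ 2.1%

2.1%


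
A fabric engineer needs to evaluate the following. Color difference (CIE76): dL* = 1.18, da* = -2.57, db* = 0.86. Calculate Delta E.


Formula: Delta E = sqrt(dL*^2 + da*^2 + db*^2)
Step 1: dL*^2 = 1.18^2 = 1.3924
Step 2: da*^2 = (-2.57)^2 = 6.6049
Step 3: db*^2 = 0.86^2 = 0.7396
Step 4: Sum = 1.3924 + 6.6049 + 0.7396 = 8.7369
Step 5: Delta E = sqrt(8.7369) = 2.96

2.96 Delta E


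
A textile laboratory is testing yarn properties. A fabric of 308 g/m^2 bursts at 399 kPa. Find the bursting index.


Formula: Bursting Index = Bursting Strength / Fabric GSM
BI = 399 kPa / 308 g/m^2
BI = 1.295 kPa/(g/m^2)

1.295 kPa/(g/m^2)


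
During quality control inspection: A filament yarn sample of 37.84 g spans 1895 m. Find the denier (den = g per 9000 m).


Formula: den = (mass_g / length_m) * 9000
Substituting: den = (37.84 / 1895) * 9000
Intermediate: 37.84 / 1895 = 0.01996834 g/m
den = 0.01996834 * 9000 = 179.7 denier

179.7 denier


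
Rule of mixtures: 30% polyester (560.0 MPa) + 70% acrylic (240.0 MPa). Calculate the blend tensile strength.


Formula: Blend property = (fraction_A * property_A) + (fraction_B * property_B)
Step 1: Contribution A = 30/100 * 560.0 MPa = 168.0 MPa
Step 2: Contribution B = 70/100 * 240.0 MPa = 168.0 MPa
Step 3: Blend tensile strength = 168.0 + 168.0 = 336.0 MPa

336.0 MPa


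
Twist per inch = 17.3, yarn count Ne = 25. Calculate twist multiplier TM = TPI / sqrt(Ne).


Formula: TM = TPI / sqrt(Ne)
Step 1: sqrt(Ne) = sqrt(25) = 5
Step 2: TM = 17.3 / 5 = 3.46

3.46 TM


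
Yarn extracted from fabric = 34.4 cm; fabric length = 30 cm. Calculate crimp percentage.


Formula: Crimp% = ((L_yarn - L_fabric) / L_fabric) * 100
Step 1: Extension = 34.4 - 30 = 4.4 cm
Step 2: Crimp% = (4.4 / 30) * 100
Step 3: Crimp% = 0.146667 * 100 = 14.6667% ≈ 14.7%

14.7%


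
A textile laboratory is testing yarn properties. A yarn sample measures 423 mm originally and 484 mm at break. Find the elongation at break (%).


Formula: Elongation (%) = ((L_break - L0) / L0) * 100
Step 1: Extension = 484 - 423 = 61 mm
Step 2: Elongation = (61 / 423) * 100
Step 3: Elongation = 0.144208 * 100 = 14.4208% ≈ 14.4%

14.4%


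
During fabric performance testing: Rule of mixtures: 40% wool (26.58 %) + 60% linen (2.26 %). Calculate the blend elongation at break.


Formula: Blend property = (fraction_A * property_A) + (fraction_B * property_B)
Step 1: Contribution A = 40/100 * 26.58 % = 10.632 %
Step 2: Contribution B = 60/100 * 2.26 % = 1.356 %
Step 3: Blend elongation at break = 10.632 + 1.356 = 11.988 %

11.988 %


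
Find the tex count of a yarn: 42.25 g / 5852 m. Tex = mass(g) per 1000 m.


Formula: Tex = (mass_g / length_m) * 1000
Substituting: Tex = (42.25 / 5852) * 1000
Intermediate: 42.25 / 5852 = 0.00721975 g/m
Tex = 0.00721975 * 1000 = 7.22 tex

7.22 tex


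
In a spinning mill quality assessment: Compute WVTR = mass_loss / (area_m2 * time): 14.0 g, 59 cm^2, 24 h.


Formula: WVTR = mass_loss / (area * time)
Step 1: Convert area: 59 cm^2 = 0.0059 m^2
Step 2: WVTR = 14.0 g / (0.0059 m^2 * 24 h)
Step 3: WVTR = 14.0 / 0.1416 = 98.9 g/m^2/h

98.9 g/m^2/h


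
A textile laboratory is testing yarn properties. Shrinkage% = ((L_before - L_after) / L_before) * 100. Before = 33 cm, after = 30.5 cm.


Formula: Shrinkage% = ((L_before - L_after) / L_before) * 100
Step 1: Shrinkage = 33 - 30.5 = 2.5 cm
Step 2: Shrinkage% = (2.5 / 33) * 100
Step 3: Shrinkage% = 0.075758 * 100 = 7.5758% ≈ 7.6%

7.6%


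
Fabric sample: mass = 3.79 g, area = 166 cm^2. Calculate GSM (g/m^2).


Formula: GSM = mass_g / area_m2
Step 1: Convert area: 166 cm^2 = 166 / 10000 = 0.0166 m^2
Step 2: GSM = 3.79 g / 0.0166 m^2 = 228.3 g/m^2

228.3 g/m^2


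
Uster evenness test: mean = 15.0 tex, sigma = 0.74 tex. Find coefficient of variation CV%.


Formula: CV% = (standard deviation / mean) * 100
Step 1: Ratio = 0.74 / 15.0 = 0.049333
Step 2: CV% = 0.049333 * 100 = 4.9333% ≈ 4.9%

4.9%


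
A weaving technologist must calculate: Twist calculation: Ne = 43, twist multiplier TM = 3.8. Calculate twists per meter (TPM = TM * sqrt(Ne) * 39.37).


Formula: TPM = TM * sqrt(Ne) * 39.37
Step 1: sqrt(Ne) = sqrt(43) = 6.5574
Step 2: TM * sqrt(Ne) = 3.8 * 6.5574 = 24.9181
Step 3: TPM = 24.9181 * 39.37 = 981 twists/m

981 twists/m


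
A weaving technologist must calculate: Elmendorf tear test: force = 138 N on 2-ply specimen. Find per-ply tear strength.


Formula: Per-ply strength = Total force / Number of plies
Per-ply = 138 N / 2
Per-ply = 69 N

69 N


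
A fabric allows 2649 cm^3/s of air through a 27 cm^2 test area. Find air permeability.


Formula: Air Permeability = Airflow / Test Area
AP = 2649 cm^3/s / 27 cm^2
AP = 98.1 cm^3/s/cm^2

98.1 cm^3/s/cm^2


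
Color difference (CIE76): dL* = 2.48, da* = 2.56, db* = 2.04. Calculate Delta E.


Formula: Delta E = sqrt(dL*^2 + da*^2 + db*^2)
Step 1: dL*^2 = 2.48^2 = 6.1504
Step 2: da*^2 = 2.56^2 = 6.5536
Step 3: db*^2 = 2.04^2 = 4.1616
Step 4: Sum = 6.1504 + 6.5536 + 4.1616 = 16.8656
Step 5: Delta E = sqrt(16.8656) = 4.11

4.11 Delta E


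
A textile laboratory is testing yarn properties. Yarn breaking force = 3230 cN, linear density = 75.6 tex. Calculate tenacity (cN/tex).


Formula: Tenacity = Breaking force / Linear density
Tenacity = 3230 cN / 75.6 tex
Tenacity = 42.72 cN/tex

42.72 cN/tex


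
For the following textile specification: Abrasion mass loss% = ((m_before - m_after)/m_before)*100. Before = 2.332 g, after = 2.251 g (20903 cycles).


Formula: Mass loss% = ((m_before - m_after) / m_before) * 100
Step 1: Mass loss = 2.332 - 2.251 = 0.081 g
Step 2: Ratio = 0.081 / 2.332 = 0.0347341
Step 3: Mass loss% = 0.0347341 * 100 = 3.47341% ≈ 3.47%

3.47%


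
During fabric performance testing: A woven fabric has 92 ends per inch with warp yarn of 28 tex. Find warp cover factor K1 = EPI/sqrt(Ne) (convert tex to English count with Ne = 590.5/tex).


Formula: K1 = EPI / sqrt(Ne), with Ne = 590.5 / tex_warp
Step 1: Ne = 590.5 / 28 = 21.089
Step 2: sqrt(Ne) = sqrt(21.089) = 4.5923
Step 3: K1 = 92 / 4.5923 = 20.0

20.0


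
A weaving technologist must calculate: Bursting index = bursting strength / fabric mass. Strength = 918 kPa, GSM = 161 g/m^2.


Formula: Bursting Index = Bursting Strength / Fabric GSM
BI = 918 kPa / 161 g/m^2
BI = 5.702 kPa/(g/m^2)

5.702 kPa/(g/m^2)


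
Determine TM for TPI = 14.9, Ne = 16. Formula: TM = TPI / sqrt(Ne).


Formula: TM = TPI / sqrt(Ne)
Step 1: sqrt(Ne) = sqrt(16) = 4
Step 2: TM = 14.9 / 4 = 3.73

3.73 TM


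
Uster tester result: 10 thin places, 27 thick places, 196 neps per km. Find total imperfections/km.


Formula: Total = thin places + thick places + neps
Total = 10 + 27 + 196
Total = 233 imperfections/km

233 imperfections/km


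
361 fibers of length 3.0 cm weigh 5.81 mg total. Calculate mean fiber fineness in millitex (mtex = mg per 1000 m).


Formula: fineness (mtex) = mass (mg) / total length (km) = (mass_mg / total_length_m) * 1000
Step 1: Convert fiber length: 3.0 cm = 0.03 m
Step 2: Total fiber length = 361 * 0.03 = 10.83 m
Step 3: Linear density = 5.81 mg / 10.83 m = 0.5365 mg/m
Step 4: fineness = 0.5365 * 1000 = 536.5 mtex

536.5 mtex


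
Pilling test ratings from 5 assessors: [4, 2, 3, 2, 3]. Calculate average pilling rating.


Formula: Mean = sum / count
Sum = 4 + 2 + 3 + 2 + 3 = 14
Mean = 14 / 5 = 2.8

2.8


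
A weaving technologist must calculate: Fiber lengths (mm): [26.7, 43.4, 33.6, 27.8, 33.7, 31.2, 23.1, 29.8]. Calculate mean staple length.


Formula: Mean = sum of lengths / count
Sum = 26.7 + 43.4 + 33.6 + 27.8 + 33.7 + 31.2 + 23.1 + 29.8
Sum = 249.3 mm
Mean = 249.3 / 8 = 31.16 mm

31.16 mm


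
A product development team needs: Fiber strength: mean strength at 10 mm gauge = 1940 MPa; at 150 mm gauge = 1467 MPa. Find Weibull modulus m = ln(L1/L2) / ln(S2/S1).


Formula: m = ln(L1/L2) / ln(S2/S1)
Step 1: ln(L1/L2) = ln(10/150) = -2.70805
Step 2: S2/S1 = 1467/1940 = 0.75619
Step 3: ln(S2/S1) = ln(0.75619) = -0.27946
Step 4: m = -2.70805 / -0.27946 = 9.69

9.69 (Weibull m)


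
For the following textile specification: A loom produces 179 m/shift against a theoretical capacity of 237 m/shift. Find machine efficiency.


Formula: Efficiency% = (Actual output / Theoretical output) * 100
Efficiency% = (179 / 237) * 100
Efficiency% = 0.755274 * 100 = 75.5274% ≈ 75.5%

75.5%


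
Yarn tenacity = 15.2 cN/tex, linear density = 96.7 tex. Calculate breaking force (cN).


Formula: Breaking force = Tenacity * Linear density
F = 15.2 cN/tex * 96.7 tex
F = 1469.84 cN

1469.84 cN


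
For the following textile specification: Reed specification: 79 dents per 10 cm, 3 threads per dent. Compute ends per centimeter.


Formula: EPC = (dents per 10 cm * ends per dent) / 10
Step 1: Total ends per 10 cm = 79 * 3 = 237
Step 2: EPC = 237 / 10 = 23.7 ends/cm

23.7 ends/cm


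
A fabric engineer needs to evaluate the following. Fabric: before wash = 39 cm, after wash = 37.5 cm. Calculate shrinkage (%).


Formula: Shrinkage% = ((L_before - L_after) / L_before) * 100
Step 1: Shrinkage = 39 - 37.5 = 1.5 cm
Step 2: Shrinkage% = (1.5 / 39) * 100
Step 3: Shrinkage% = 0.038462 * 100 = 3.8462% ≈ 3.8%

3.8%


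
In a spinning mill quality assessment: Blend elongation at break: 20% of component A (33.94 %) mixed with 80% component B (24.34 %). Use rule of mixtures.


Formula: Blend property = (fraction_A * property_A) + (fraction_B * property_B)
Step 1: Contribution A = 20/100 * 33.94 % = 6.788 %
Step 2: Contribution B = 80/100 * 24.34 % = 19.472 %
Step 3: Blend elongation at break = 6.788 + 19.472 = 26.26 %

26.26 %


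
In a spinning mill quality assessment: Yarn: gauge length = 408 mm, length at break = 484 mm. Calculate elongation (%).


Formula: Elongation (%) = ((L_break - L0) / L0) * 100
Step 1: Extension = 484 - 408 = 76 mm
Step 2: Elongation = (76 / 408) * 100
Step 3: Elongation = 0.186275 * 100 = 18.6275% ≈ 18.6%

18.6%


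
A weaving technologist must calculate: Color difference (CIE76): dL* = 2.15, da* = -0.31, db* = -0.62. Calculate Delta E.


Formula: Delta E = sqrt(dL*^2 + da*^2 + db*^2)
Step 1: dL*^2 = 2.15^2 = 4.6225
Step 2: da*^2 = (-0.31)^2 = 0.0961
Step 3: db*^2 = (-0.62)^2 = 0.3844
Step 4: Sum = 4.6225 + 0.0961 + 0.3844 = 5.103
Step 5: Delta E = sqrt(5.103) = 2.26

2.26 Delta E


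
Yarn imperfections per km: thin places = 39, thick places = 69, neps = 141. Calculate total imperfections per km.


Formula: Total = thin places + thick places + neps
Total = 39 + 69 + 141
Total = 249 imperfections/km

249 imperfections/km


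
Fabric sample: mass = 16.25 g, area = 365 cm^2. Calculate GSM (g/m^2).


Formula: GSM = mass_g / area_m2
Step 1: Convert area: 365 cm^2 = 365 / 10000 = 0.0365 m^2
Step 2: GSM = 16.25 g / 0.0365 m^2 = 445.2 g/m^2

445.2 g/m^2


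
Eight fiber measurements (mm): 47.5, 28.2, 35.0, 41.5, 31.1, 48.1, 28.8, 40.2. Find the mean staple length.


Formula: Mean = sum of lengths / count
Sum = 47.5 + 28.2 + 35.0 + 41.5 + 31.1 + 48.1 + 28.8 + 40.2
Sum = 300.4 mm
Mean = 300.4 / 8 = 37.55 mm

37.55 mm


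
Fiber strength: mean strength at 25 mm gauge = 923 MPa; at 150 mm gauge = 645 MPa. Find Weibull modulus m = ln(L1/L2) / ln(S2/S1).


Formula: m = ln(L1/L2) / ln(S2/S1)
Step 1: ln(L1/L2) = ln(25/150) = -1.79176
Step 2: S2/S1 = 645/923 = 0.69881
Step 3: ln(S2/S1) = ln(0.69881) = -0.35838
Step 4: m = -1.79176 / -0.35838 = 5.00

5.00 (Weibull m)


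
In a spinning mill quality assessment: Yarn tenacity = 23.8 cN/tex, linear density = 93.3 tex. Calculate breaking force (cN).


Formula: Breaking force = Tenacity * Linear density
F = 23.8 cN/tex * 93.3 tex
F = 2220.54 cN

2220.54 cN


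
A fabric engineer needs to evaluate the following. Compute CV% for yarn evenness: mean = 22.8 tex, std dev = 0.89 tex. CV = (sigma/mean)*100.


Formula: CV% = (standard deviation / mean) * 100
Step 1: Ratio = 0.89 / 22.8 = 0.039035
Step 2: CV% = 0.039035 * 100 = 3.9035% ≈ 3.9%

3.9%


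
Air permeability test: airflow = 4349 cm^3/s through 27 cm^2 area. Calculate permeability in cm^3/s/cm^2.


Formula: Air Permeability = Airflow / Test Area
AP = 4349 cm^3/s / 27 cm^2
AP = 161.1 cm^3/s/cm^2

161.1 cm^3/s/cm^2


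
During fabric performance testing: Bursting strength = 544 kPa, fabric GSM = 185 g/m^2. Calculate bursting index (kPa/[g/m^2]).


Formula: Bursting Index = Bursting Strength / Fabric GSM
BI = 544 kPa / 185 g/m^2
BI = 2.941 kPa/(g/m^2)

2.941 kPa/(g/m^2)


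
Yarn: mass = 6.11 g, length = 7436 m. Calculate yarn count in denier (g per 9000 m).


Formula: den = (mass_g / length_m) * 9000
Substituting: den = (6.11 / 7436) * 9000
Intermediate: 6.11 / 7436 = 0.00082168 g/m
den = 0.00082168 * 9000 = 7.4 denier

7.4 denier


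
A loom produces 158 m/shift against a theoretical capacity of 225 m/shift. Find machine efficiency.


Formula: Efficiency% = (Actual output / Theoretical output) * 100
Efficiency% = (158 / 225) * 100
Efficiency% = 0.702222 * 100 = 70.2222% ≈ 70.2%

70.2%


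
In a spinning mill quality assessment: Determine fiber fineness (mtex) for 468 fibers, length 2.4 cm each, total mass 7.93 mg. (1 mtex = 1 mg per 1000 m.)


Formula: fineness (mtex) = mass (mg) / total length (km) = (mass_mg / total_length_m) * 1000
Step 1: Convert fiber length: 2.4 cm = 0.024 m
Step 2: Total fiber length = 468 * 0.024 = 11.232 m
Step 3: Linear density = 7.93 mg / 11.232 m = 0.7060 mg/m
Step 4: fineness = 0.7060 * 1000 = 706.0 mtex

706.0 mtex


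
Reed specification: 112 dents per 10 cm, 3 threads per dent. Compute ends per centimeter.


Formula: EPC = (dents per 10 cm * ends per dent) / 10
Step 1: Total ends per 10 cm = 112 * 3 = 336
Step 2: EPC = 336 / 10 = 33.6 ends/cm

33.6 ends/cm


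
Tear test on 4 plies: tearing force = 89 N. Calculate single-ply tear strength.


Formula: Per-ply strength = Total force / Number of plies
Per-ply = 89 N / 4
Per-ply = 22.25 N

22.25 N


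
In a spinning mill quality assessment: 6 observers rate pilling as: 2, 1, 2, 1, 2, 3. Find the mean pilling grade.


Formula: Mean = sum / count
Sum = 2 + 1 + 2 + 1 + 2 + 3 = 11
Mean = 11 / 6 = 1.8

1.8


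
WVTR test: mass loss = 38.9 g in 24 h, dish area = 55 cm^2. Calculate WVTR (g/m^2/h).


Formula: WVTR = mass_loss / (area * time)
Step 1: Convert area: 55 cm^2 = 0.0055 m^2
Step 2: WVTR = 38.9 g / (0.0055 m^2 * 24 h)
Step 3: WVTR = 38.9 / 0.132 = 294.7 g/m^2/h

294.7 g/m^2/h


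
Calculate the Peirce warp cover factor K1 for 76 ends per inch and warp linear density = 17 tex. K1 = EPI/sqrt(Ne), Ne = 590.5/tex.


Formula: K1 = EPI / sqrt(Ne), with Ne = 590.5 / tex_warp
Step 1: Ne = 590.5 / 17 = 34.735
Step 2: sqrt(Ne) = sqrt(34.735) = 5.8936
Step 3: K1 = 76 / 5.8936 = 12.9

12.9


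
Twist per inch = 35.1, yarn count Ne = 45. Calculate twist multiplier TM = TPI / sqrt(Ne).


Formula: TM = TPI / sqrt(Ne)
Step 1: sqrt(Ne) = sqrt(45) = 6.7082
Step 2: TM = 35.1 / 6.7082 = 5.23

5.23 TM


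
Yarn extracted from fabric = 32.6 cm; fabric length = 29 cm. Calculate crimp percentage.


Formula: Crimp% = ((L_yarn - L_fabric) / L_fabric) * 100
Step 1: Extension = 32.6 - 29 = 3.6 cm
Step 2: Crimp% = (3.6 / 29) * 100
Step 3: Crimp% = 0.124138 * 100 = 12.4138% ≈ 12.4%

12.4%


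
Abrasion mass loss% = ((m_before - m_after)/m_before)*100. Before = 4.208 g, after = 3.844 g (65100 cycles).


Formula: Mass loss% = ((m_before - m_after) / m_before) * 100
Step 1: Mass loss = 4.208 - 3.844 = 0.364 g
Step 2: Ratio = 0.364 / 4.208 = 0.0865019
Step 3: Mass loss% = 0.0865019 * 100 = 8.65019% ≈ 8.65%

8.65%


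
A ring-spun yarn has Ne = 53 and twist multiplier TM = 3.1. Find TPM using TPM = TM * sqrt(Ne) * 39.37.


Formula: TPM = TM * sqrt(Ne) * 39.37
Step 1: sqrt(Ne) = sqrt(53) = 7.2801
Step 2: TM * sqrt(Ne) = 3.1 * 7.2801 = 22.5683
Step 3: TPM = 22.5683 * 39.37 = 889 twists/m

889 twists/m


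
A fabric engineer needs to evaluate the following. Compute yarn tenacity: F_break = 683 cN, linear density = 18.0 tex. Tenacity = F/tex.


Formula: Tenacity = Breaking force / Linear density
Tenacity = 683 cN / 18.0 tex
Tenacity = 37.94 cN/tex

37.94 cN/tex


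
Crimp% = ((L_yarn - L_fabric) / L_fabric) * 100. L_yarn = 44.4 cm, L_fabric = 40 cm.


Formula: Crimp% = ((L_yarn - L_fabric) / L_fabric) * 100
Step 1: Extension = 44.4 - 40 = 4.4 cm
Step 2: Crimp% = (4.4 / 40) * 100
Step 3: Crimp% = 0.11 * 100 = 11.0%

11.0%


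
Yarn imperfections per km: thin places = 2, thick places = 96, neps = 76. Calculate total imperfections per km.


Formula: Total = thin places + thick places + neps
Total = 2 + 96 + 76
Total = 174 imperfections/km

174 imperfections/km


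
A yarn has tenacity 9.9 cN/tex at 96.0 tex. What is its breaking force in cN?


Formula: Breaking force = Tenacity * Linear density
F = 9.9 cN/tex * 96.0 tex
F = 950.40 cN

950.40 cN


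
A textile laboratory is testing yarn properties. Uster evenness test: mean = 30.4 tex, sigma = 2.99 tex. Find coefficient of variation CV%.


Formula: CV% = (standard deviation / mean) * 100
Step 1: Ratio = 2.99 / 30.4 = 0.098355
Step 2: CV% = 0.098355 * 100 = 9.8355% ≈ 9.8%

9.8%


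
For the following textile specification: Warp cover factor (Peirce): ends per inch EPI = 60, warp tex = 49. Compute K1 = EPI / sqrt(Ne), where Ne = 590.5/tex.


Formula: K1 = EPI / sqrt(Ne), with Ne = 590.5 / tex_warp
Step 1: Ne = 590.5 / 49 = 12.051
Step 2: sqrt(Ne) = sqrt(12.051) = 3.4715
Step 3: K1 = 60 / 3.4715 = 17.3

17.3


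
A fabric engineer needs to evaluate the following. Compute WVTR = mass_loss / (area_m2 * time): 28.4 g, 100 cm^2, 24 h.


Formula: WVTR = mass_loss / (area * time)
Step 1: Convert area: 100 cm^2 = 0.01 m^2
Step 2: WVTR = 28.4 g / (0.01 m^2 * 24 h)
Step 3: WVTR = 28.4 / 0.24 = 118.3 g/m^2/h

118.3 g/m^2/h


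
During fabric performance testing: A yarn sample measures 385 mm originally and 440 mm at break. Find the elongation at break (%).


Formula: Elongation (%) = ((L_break - L0) / L0) * 100
Step 1: Extension = 440 - 385 = 55 mm
Step 2: Elongation = (55 / 385) * 100
Step 3: Elongation = 0.142857 * 100 = 14.2857% ≈ 14.3%

14.3%


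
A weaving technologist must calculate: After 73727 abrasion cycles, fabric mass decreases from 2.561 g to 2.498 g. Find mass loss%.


Formula: Mass loss% = ((m_before - m_after) / m_before) * 100
Step 1: Mass loss = 2.561 - 2.498 = 0.063 g
Step 2: Ratio = 0.063 / 2.561 = 0.0245998
Step 3: Mass loss% = 0.0245998 * 100 = 2.45998% ≈ 2.46%

2.46%


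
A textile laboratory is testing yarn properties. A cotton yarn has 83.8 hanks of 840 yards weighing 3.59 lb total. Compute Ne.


Formula: Ne = hanks / mass_lb
Substituting: Ne = 83.8 / 3.59
Ne = 23.3

23.3 Ne


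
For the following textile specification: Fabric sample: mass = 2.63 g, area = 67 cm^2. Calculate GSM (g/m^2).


Formula: GSM = mass_g / area_m2
Step 1: Convert area: 67 cm^2 = 67 / 10000 = 0.0067 m^2
Step 2: GSM = 2.63 g / 0.0067 m^2 = 392.5 g/m^2

392.5 g/m^2


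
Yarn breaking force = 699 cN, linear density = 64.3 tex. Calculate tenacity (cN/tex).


Formula: Tenacity = Breaking force / Linear density
Tenacity = 699 cN / 64.3 tex
Tenacity = 10.87 cN/tex

10.87 cN/tex


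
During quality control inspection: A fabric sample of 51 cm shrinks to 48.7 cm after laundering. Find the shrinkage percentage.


Formula: Shrinkage% = ((L_before - L_after) / L_before) * 100
Step 1: Shrinkage = 51 - 48.7 = 2.3 cm
Step 2: Shrinkage% = (2.3 / 51) * 100
Step 3: Shrinkage% = 0.045098 * 100 = 4.5098% ≈ 4.5%

4.5%


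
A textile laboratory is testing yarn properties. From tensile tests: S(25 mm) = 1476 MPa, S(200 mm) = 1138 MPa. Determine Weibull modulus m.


Formula: m = ln(L1/L2) / ln(S2/S1)
Step 1: ln(L1/L2) = ln(25/200) = -2.07944
Step 2: S2/S1 = 1138/1476 = 0.771
Step 3: ln(S2/S1) = ln(0.771) = -0.26007
Step 4: m = -2.07944 / -0.26007 = 8.00

8.00 (Weibull m)


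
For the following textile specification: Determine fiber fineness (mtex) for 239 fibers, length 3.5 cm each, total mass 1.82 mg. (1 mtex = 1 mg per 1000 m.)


Formula: fineness (mtex) = mass (mg) / total length (km) = (mass_mg / total_length_m) * 1000
Step 1: Convert fiber length: 3.5 cm = 0.035 m
Step 2: Total fiber length = 239 * 0.035 = 8.365 m
Step 3: Linear density = 1.82 mg / 8.365 m = 0.2176 mg/m
Step 4: fineness = 0.2176 * 1000 = 217.6 mtex

217.6 mtex


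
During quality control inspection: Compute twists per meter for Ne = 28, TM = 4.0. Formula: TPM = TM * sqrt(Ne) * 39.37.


Formula: TPM = TM * sqrt(Ne) * 39.37
Step 1: sqrt(Ne) = sqrt(28) = 5.2915
Step 2: TM * sqrt(Ne) = 4.0 * 5.2915 = 21.166
Step 3: TPM = 21.166 * 39.37 = 833 twists/m

833 twists/m


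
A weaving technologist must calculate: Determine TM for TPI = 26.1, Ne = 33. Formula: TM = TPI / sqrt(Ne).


Formula: TM = TPI / sqrt(Ne)
Step 1: sqrt(Ne) = sqrt(33) = 5.7446
Step 2: TM = 26.1 / 5.7446 = 4.54

4.54 TM


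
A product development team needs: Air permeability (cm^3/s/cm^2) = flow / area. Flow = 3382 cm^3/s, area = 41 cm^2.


Formula: Air Permeability = Airflow / Test Area
AP = 3382 cm^3/s / 41 cm^2
AP = 82.5 cm^3/s/cm^2

82.5 cm^3/s/cm^2


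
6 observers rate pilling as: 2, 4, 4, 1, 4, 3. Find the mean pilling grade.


Formula: Mean = sum / count
Sum = 2 + 4 + 4 + 1 + 4 + 3 = 18
Mean = 18 / 6 = 3.0

3.0


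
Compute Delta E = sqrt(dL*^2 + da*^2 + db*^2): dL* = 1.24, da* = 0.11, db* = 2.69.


Formula: Delta E = sqrt(dL*^2 + da*^2 + db*^2)
Step 1: dL*^2 = 1.24^2 = 1.5376
Step 2: da*^2 = 0.11^2 = 0.0121
Step 3: db*^2 = 2.69^2 = 7.2361
Step 4: Sum = 1.5376 + 0.0121 + 7.2361 = 8.7858
Step 5: Delta E = sqrt(8.7858) = 2.96

2.96 Delta E


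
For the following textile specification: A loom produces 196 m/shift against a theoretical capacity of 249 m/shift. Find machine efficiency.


Formula: Efficiency% = (Actual output / Theoretical output) * 100
Efficiency% = (196 / 249) * 100
Efficiency% = 0.787149 * 100 = 78.7149% ≈ 78.7%

78.7%


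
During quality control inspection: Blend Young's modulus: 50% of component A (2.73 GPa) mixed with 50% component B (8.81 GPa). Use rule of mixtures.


Formula: Blend property = (fraction_A * property_A) + (fraction_B * property_B)
Step 1: Contribution A = 50/100 * 2.73 GPa = 1.365 GPa
Step 2: Contribution B = 50/100 * 8.81 GPa = 4.405 GPa
Step 3: Blend Young's modulus = 1.365 + 4.405 = 5.77 GPa

5.77 GPa


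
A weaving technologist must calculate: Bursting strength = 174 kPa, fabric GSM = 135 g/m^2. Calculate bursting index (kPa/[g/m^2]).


Formula: Bursting Index = Bursting Strength / Fabric GSM
BI = 174 kPa / 135 g/m^2
BI = 1.289 kPa/(g/m^2)

1.289 kPa/(g/m^2)


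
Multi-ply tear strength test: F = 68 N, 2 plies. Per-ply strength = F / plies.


Formula: Per-ply strength = Total force / Number of plies
Per-ply = 68 N / 2
Per-ply = 34 N

34 N
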